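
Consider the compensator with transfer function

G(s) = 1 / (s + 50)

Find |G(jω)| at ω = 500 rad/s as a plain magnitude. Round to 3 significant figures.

0.00199

Substitute s = j500:
Numerator: 1 = 1 + j0
Denominator: (j500) + 50 = 50 + j500
|N| = √(1² + 0²) ≈ 1, ∠N ≈ 0.00°
|D| = √(50² + 500²) ≈ 502.49, ∠D ≈ 84.29°
|G| = 1 / 502.49 ≈ 0.0019901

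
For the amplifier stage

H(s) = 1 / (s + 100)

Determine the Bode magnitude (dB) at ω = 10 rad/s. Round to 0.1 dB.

At s = jω = j10:
pole (s+100): 100 + j10 → |·| = √(100²+10²) = √10100 ≈ 100.5, ∠ = arctan(10/100) ≈ 5.71°
|H| = 1 / 100.5 ≈ 0.0099502
Gain = 20 log₁₀(0.0099502) ≈ -40.04 dB

-40.0 dB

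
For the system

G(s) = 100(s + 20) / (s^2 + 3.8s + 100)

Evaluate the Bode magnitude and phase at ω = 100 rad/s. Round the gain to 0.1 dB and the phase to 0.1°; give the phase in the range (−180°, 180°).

0.3 dB, -99.1°

At s = jω = j100:
zero (s+20): 20 + j100 → |·| = √(20²+100²) = √10400 ≈ 101.98, ∠ = arctan(100/20) ≈ 78.69°
quadratic: (j100)² + 3.8·j100 + 100 = -9900 + j380 → |·| ≈ 9907.3, ∠ ≈ 177.80°
|G| = 100 · 101.98 / 9907.3 ≈ 1.0293
Gain = 20 log₁₀(1.0293) ≈ 0.25 dB
∠G = 78.69° − 177.80° = -99.11°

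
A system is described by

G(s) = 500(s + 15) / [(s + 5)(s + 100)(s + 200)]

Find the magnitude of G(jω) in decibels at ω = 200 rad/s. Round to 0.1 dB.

-42.0 dB

At s = jω = j200:
zero (s+15): 15 + j200 → |·| = √(15²+200²) = √40225 ≈ 200.56, ∠ = arctan(200/15) ≈ 85.71°
pole (s+5): 5 + j200 → |·| = √(5²+200²) = √40025 ≈ 200.06, ∠ = arctan(200/5) ≈ 88.57°
pole (s+100): 100 + j200 → |·| = √(100²+200²) = √50000 ≈ 223.61, ∠ = arctan(200/100) ≈ 63.43°
pole (s+200): 200 + j200 → |·| = √(200²+200²) = √80000 ≈ 282.84, ∠ = arctan(200/200) ≈ 45.00°
|G| = 500 · 200.56 / 1.2653e+07 ≈ 0.0079254
Gain = 20 log₁₀(0.0079254) ≈ -42.02 dB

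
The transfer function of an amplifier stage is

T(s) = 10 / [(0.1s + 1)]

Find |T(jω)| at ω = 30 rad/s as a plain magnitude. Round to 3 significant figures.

At ω = 30 rad/s:
pole (1 + j30·0.1) = 1 + j3 → |·| ≈ 3.1623, ∠ ≈ 71.57°
|T| = 10 · 1 / (3.1623) ≈ 3.1623

3.16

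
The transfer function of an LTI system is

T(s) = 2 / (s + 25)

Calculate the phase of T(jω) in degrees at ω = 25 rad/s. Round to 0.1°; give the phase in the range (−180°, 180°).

-45.0°

Substitute s = j25:
Numerator: 2 = 2 + j0
Denominator: (j25) + 25 = 25 + j25
|N| = √(2² + 0²) ≈ 2, ∠N ≈ 0.00°
|D| = √(25² + 25²) ≈ 35.355, ∠D ≈ 45.00°
∠T = 0.00° − 45.00° = -45.00°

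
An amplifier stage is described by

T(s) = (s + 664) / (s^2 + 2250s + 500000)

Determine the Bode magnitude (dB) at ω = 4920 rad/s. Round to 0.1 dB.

Substitute s = j4920:
Numerator: (j4920) + 664 = 664 + j4920
Denominator: (j4920)^2 + 2250(j4920) + 500000 = -23706400 + j11070000
|N| = √(664² + 4920²) ≈ 4964.6, ∠N ≈ 82.31°
|D| = √(23706400² + 11070000²) ≈ 2.6164e+07, ∠D ≈ 154.97°
|T| = 4964.6 / 2.6164e+07 ≈ 0.00018975
Gain = 20 log₁₀(0.00018975) ≈ -74.44 dB

-74.4 dB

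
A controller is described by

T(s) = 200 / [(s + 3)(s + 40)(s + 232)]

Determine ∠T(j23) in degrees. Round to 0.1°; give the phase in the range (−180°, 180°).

-118.1°

At s = jω = j23:
pole (s+3): 3 + j23 → |·| = √(3²+23²) = √538 ≈ 23.195, ∠ = arctan(23/3) ≈ 82.57°
pole (s+40): 40 + j23 → |·| = √(40²+23²) = √2129 ≈ 46.141, ∠ = arctan(23/40) ≈ 29.90°
pole (s+232): 232 + j23 → |·| = √(232²+23²) = √54353 ≈ 233.14, ∠ = arctan(23/232) ≈ 5.66°
∠T = 0.00° − 118.13° = -118.13°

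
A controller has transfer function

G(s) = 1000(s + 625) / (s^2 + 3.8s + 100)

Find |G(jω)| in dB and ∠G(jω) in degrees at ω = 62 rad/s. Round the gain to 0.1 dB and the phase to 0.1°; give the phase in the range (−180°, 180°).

At s = jω = j62:
zero (s+625): 625 + j62 → |·| = √(625²+62²) = √394469 ≈ 628.07, ∠ = arctan(62/625) ≈ 5.67°
quadratic: (j62)² + 3.8·j62 + 100 = -3744 + j235.6 → |·| ≈ 3751.4, ∠ ≈ 176.40°
|G| = 1000 · 628.07 / 3751.4 ≈ 167.42
Gain = 20 log₁₀(167.42) ≈ 44.48 dB
∠G = 5.67° − 176.40° = -170.73°

44.5 dB, -170.7°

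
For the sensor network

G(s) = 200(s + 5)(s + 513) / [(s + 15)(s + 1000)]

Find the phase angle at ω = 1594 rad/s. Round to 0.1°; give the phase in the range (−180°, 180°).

At s = jω = j1594:
zero (s+5): 5 + j1594 → |·| = √(5²+1594²) = √2540861 ≈ 1594, ∠ = arctan(1594/5) ≈ 89.82°
zero (s+513): 513 + j1594 → |·| = √(513²+1594²) = √2804005 ≈ 1674.5, ∠ = arctan(1594/513) ≈ 72.16°
pole (s+15): 15 + j1594 → |·| = √(15²+1594²) = √2541061 ≈ 1594.1, ∠ = arctan(1594/15) ≈ 89.46°
pole (s+1000): 1000 + j1594 → |·| = √(1000²+1594²) = √3540836 ≈ 1881.7, ∠ = arctan(1594/1000) ≈ 57.90°
∠G = 161.98° − 147.36° = 14.62°

14.6°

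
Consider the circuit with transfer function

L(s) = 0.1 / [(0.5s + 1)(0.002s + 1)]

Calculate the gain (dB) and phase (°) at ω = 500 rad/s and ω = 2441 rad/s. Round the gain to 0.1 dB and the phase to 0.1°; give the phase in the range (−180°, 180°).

At ω = 500 rad/s:
pole (1 + j500·0.5) = 1 + j250 → |·| ≈ 250, ∠ ≈ 89.77°
pole (1 + j500·0.002) = 1 + j1 → |·| ≈ 1.4142, ∠ ≈ 45.00°
|L| = 0.1 · 1 / (250 · 1.4142) ≈ 0.00028285
Gain = 20 log₁₀(0.00028285) ≈ -70.97 dB
∠L = (0°) − (89.77° + 45.00°) = -134.77°

At ω = 2441 rad/s:
pole (1 + j2441·0.5) = 1 + j1220.5 → |·| ≈ 1220.5, ∠ ≈ 89.95°
pole (1 + j2441·0.002) = 1 + j4.882 → |·| ≈ 4.9834, ∠ ≈ 78.42°
|L| = 0.1 · 1 / (1220.5 · 4.9834) ≈ 1.6441e-05
Gain = 20 log₁₀(1.6441e-05) ≈ -95.68 dB
∠L = (0°) − (89.95° + 78.42°) = -168.37°

ω = 500: -71.0 dB, -134.8°; ω = 2441: -95.7 dB, -168.4°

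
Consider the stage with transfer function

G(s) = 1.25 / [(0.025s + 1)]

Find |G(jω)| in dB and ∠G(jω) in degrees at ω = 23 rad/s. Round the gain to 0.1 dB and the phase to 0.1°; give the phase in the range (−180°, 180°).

At ω = 23 rad/s:
pole (1 + j23·0.025) = 1 + j0.575 → |·| ≈ 1.1535, ∠ ≈ 29.90°
|G| = 1.25 · 1 / (1.1535) ≈ 1.0837
Gain = 20 log₁₀(1.0837) ≈ 0.70 dB
∠G = (0°) − (29.90°) = -29.90°

0.7 dB, -29.9°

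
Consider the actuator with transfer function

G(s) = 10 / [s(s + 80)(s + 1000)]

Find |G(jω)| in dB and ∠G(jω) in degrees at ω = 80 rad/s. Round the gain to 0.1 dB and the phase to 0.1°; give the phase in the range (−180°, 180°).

-119.2 dB, -139.6°

At s = jω = j80:
pole (s+80): 80 + j80 → |·| = √(80²+80²) = √12800 ≈ 113.14, ∠ = arctan(80/80) ≈ 45.00°
pole (s+1000): 1000 + j80 → |·| = √(1000²+80²) = √1006400 ≈ 1003.2, ∠ = arctan(80/1000) ≈ 4.57°
pole at origin: |s| = 80, ∠ = 90.00° (in denominator)
|G| = 10 / 9.0802e+06 ≈ 1.1013e-06
Gain = 20 log₁₀(1.1013e-06) ≈ -119.16 dB
∠G = 0.00° − 139.57° = -139.57°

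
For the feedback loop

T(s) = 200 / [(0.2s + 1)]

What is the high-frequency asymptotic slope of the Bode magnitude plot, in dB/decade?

Each pole contributes −20 dB/decade at high frequency; each zero contributes +20 dB/decade.
Net: 0 zero(s) − 1 pole(s) → -20 dB/decade.

-20 dB/decade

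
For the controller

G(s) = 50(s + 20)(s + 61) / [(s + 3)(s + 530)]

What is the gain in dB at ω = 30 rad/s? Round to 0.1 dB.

At s = jω = j30:
zero (s+20): 20 + j30 → |·| = √(20²+30²) = √1300 ≈ 36.056, ∠ = arctan(30/20) ≈ 56.31°
zero (s+61): 61 + j30 → |·| = √(61²+30²) = √4621 ≈ 67.978, ∠ = arctan(30/61) ≈ 26.19°
pole (s+3): 3 + j30 → |·| = √(3²+30²) = √909 ≈ 30.15, ∠ = arctan(30/3) ≈ 84.29°
pole (s+530): 530 + j30 → |·| = √(530²+30²) = √281800 ≈ 530.85, ∠ = arctan(30/530) ≈ 3.24°
|G| = 50 · 2451 / 16005 ≈ 7.657
Gain = 20 log₁₀(7.657) ≈ 17.68 dB

17.7 dB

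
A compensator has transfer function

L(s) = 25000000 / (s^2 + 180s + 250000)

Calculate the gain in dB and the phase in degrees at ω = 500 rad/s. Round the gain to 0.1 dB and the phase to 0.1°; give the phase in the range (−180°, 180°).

48.9 dB, -90.0°

At s = jω = j500:
quadratic: (j500)² + 180·j500 + 250000 = 0 + j90000 → |·| ≈ 90000, ∠ ≈ 90.00°
|L| = 25000000 / 90000 ≈ 277.78
Gain = 20 log₁₀(277.78) ≈ 48.87 dB
∠L = 0.00° − 90.00° = -90.00°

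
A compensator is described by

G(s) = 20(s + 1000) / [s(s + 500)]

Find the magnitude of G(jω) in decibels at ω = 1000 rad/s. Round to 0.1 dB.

-31.9 dB

At s = jω = j1000:
zero (s+1000): 1000 + j1000 → |·| = √(1000²+1000²) = √2000000 ≈ 1414.2, ∠ = arctan(1000/1000) ≈ 45.00°
pole (s+500): 500 + j1000 → |·| = √(500²+1000²) = √1250000 ≈ 1118, ∠ = arctan(1000/500) ≈ 63.43°
pole at origin: |s| = 1000, ∠ = 90.00° (in denominator)
|G| = 20 · 1414.2 / 1.118e+06 ≈ 0.025299
Gain = 20 log₁₀(0.025299) ≈ -31.94 dB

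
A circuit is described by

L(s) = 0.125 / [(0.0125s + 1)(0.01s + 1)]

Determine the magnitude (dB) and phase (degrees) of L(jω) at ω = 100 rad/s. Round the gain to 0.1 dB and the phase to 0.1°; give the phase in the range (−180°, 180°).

At ω = 100 rad/s:
pole (1 + j100·0.0125) = 1 + j1.25 → |·| ≈ 1.6008, ∠ ≈ 51.34°
pole (1 + j100·0.01) = 1 + j1 → |·| ≈ 1.4142, ∠ ≈ 45.00°
|L| = 0.125 · 1 / (1.6008 · 1.4142) ≈ 0.055216
Gain = 20 log₁₀(0.055216) ≈ -25.16 dB
∠L = (0°) − (51.34° + 45.00°) = -96.34°

-25.2 dB, -96.3°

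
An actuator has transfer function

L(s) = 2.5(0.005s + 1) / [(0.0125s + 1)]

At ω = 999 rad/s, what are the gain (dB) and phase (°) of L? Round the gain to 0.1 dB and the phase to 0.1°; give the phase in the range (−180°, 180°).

0.1 dB, -6.7°

At ω = 999 rad/s:
zero (1 + j999·0.005) = 1 + j4.995 → |·| ≈ 5.0941, ∠ ≈ 78.68°
pole (1 + j999·0.0125) = 1 + j12.4875 → |·| ≈ 12.527, ∠ ≈ 85.42°
|L| = 2.5 · 5.0941 / (12.527) ≈ 1.0166
Gain = 20 log₁₀(1.0166) ≈ 0.14 dB
∠L = (78.68°) − (85.42°) = -6.74°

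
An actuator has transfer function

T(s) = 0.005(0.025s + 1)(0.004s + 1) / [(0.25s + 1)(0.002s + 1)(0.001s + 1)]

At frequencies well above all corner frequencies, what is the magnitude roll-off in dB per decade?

-20 dB/decade

Each pole contributes −20 dB/decade at high frequency; each zero contributes +20 dB/decade.
Net: 2 zero(s) − 3 pole(s) → -20 dB/decade.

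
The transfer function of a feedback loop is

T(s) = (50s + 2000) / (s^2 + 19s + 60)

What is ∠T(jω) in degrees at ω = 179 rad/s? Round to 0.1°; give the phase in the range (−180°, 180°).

Substitute s = j179:
Numerator: 50(j179) + 2000 = 2000 + j8950
Denominator: (j179)^2 + 19(j179) + 60 = -31981 + j3401
|N| = √(2000² + 8950²) ≈ 9170.7, ∠N ≈ 77.40°
|D| = √(31981² + 3401²) ≈ 32161, ∠D ≈ 173.93°
∠T = 77.40° − 173.93° = -96.53°

-96.5°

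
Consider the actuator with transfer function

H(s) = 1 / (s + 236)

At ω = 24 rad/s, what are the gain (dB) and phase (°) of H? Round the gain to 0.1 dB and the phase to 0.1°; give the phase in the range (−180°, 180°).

Substitute s = j24:
Numerator: 1 = 1 + j0
Denominator: (j24) + 236 = 236 + j24
|N| = √(1² + 0²) ≈ 1, ∠N ≈ 0.00°
|D| = √(236² + 24²) ≈ 237.22, ∠D ≈ 5.81°
|H| = 1 / 237.22 ≈ 0.0042155
Gain = 20 log₁₀(0.0042155) ≈ -47.50 dB
∠H = 0.00° − 5.81° = -5.81°

-47.5 dB, -5.8°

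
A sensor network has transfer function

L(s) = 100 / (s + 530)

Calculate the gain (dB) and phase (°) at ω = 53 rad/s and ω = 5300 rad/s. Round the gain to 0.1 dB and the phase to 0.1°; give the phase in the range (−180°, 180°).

At s = jω = j53:
pole (s+530): 530 + j53 → |·| = √(530²+53²) = √283709 ≈ 532.64, ∠ = arctan(53/530) ≈ 5.71°
|L| = 100 / 532.64 ≈ 0.18774
Gain = 20 log₁₀(0.18774) ≈ -14.53 dB
∠L = 0.00° − 5.71° = -5.71°

At s = jω = j5300:
pole (s+530): 530 + j5300 → |·| = √(530²+5300²) = √28370900 ≈ 5326.4, ∠ = arctan(5300/530) ≈ 84.29°
|L| = 100 / 5326.4 ≈ 0.018774
Gain = 20 log₁₀(0.018774) ≈ -34.53 dB
∠L = 0.00° − 84.29° = -84.29°

ω = 53: -14.5 dB, -5.7°; ω = 5300: -34.5 dB, -84.3°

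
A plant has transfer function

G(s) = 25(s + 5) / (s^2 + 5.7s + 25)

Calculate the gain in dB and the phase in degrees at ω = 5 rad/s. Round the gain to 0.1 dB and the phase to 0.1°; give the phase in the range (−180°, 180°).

At s = jω = j5:
zero (s+5): 5 + j5 → |·| = √(5²+5²) = √50 ≈ 7.0711, ∠ = arctan(5/5) ≈ 45.00°
quadratic: (j5)² + 5.7·j5 + 25 = 0 + j28.5 → |·| ≈ 28.5, ∠ ≈ 90.00°
|G| = 25 · 7.0711 / 28.5 ≈ 6.2027
Gain = 20 log₁₀(6.2027) ≈ 15.85 dB
∠G = 45.00° − 90.00° = -45.00°

15.9 dB, -45.0°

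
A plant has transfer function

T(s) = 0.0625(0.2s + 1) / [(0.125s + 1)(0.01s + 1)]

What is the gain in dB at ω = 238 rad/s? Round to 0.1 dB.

At ω = 238 rad/s:
zero (1 + j238·0.2) = 1 + j47.6 → |·| ≈ 47.611, ∠ ≈ 88.80°
pole (1 + j238·0.125) = 1 + j29.75 → |·| ≈ 29.767, ∠ ≈ 88.07°
pole (1 + j238·0.01) = 1 + j2.38 → |·| ≈ 2.5815, ∠ ≈ 67.21°
|T| = 0.0625 · 47.611 / (29.767 · 2.5815) ≈ 0.038724
Gain = 20 log₁₀(0.038724) ≈ -28.24 dB

-28.2 dB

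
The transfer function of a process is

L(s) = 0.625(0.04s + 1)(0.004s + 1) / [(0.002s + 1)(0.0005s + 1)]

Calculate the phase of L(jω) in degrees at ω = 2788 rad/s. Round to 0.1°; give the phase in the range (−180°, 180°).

40.2°

At ω = 2788 rad/s:
zero (1 + j2788·0.04) = 1 + j111.52 → |·| ≈ 111.52, ∠ ≈ 89.49°
zero (1 + j2788·0.004) = 1 + j11.152 → |·| ≈ 11.197, ∠ ≈ 84.88°
pole (1 + j2788·0.002) = 1 + j5.576 → |·| ≈ 5.665, ∠ ≈ 79.83°
pole (1 + j2788·0.0005) = 1 + j1.394 → |·| ≈ 1.7156, ∠ ≈ 54.35°
∠L = (89.49° + 84.88°) − (79.83° + 54.35°) = 40.19°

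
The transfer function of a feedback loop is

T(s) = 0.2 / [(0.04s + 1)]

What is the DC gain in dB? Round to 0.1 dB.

T(0) = 0.2 · 1 / 1 = 0.2
20 log₁₀(0.2) ≈ -13.98 dB

-14.0 dB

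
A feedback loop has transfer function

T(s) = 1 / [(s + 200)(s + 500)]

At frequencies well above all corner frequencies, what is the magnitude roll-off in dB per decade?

Each pole contributes −20 dB/decade at high frequency; each zero contributes +20 dB/decade.
Net: 0 zero(s) − 2 pole(s) → -40 dB/decade.

-40 dB/decade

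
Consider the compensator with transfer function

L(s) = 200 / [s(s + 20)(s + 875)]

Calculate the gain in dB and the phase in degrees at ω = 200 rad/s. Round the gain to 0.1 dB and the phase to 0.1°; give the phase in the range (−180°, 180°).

-105.1 dB, 172.8°

At s = jω = j200:
pole (s+20): 20 + j200 → |·| = √(20²+200²) = √40400 ≈ 201, ∠ = arctan(200/20) ≈ 84.29°
pole (s+875): 875 + j200 → |·| = √(875²+200²) = √805625 ≈ 897.57, ∠ = arctan(200/875) ≈ 12.88°
pole at origin: |s| = 200, ∠ = 90.00° (in denominator)
|L| = 200 / 3.6082e+07 ≈ 5.5429e-06
Gain = 20 log₁₀(5.5429e-06) ≈ -105.13 dB
∠L = 0.00° − 187.17° = -187.17° ≡ 172.83° (principal value)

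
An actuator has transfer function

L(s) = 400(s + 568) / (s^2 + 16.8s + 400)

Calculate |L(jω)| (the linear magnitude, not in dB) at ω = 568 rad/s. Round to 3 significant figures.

At s = jω = j568:
zero (s+568): 568 + j568 → |·| = √(568²+568²) = √645248 ≈ 803.27, ∠ = arctan(568/568) ≈ 45.00°
quadratic: (j568)² + 16.8·j568 + 400 = -322224 + j9542.4 → |·| ≈ 3.2237e+05, ∠ ≈ 178.30°
|L| = 400 · 803.27 / 3.2237e+05 ≈ 0.99671

0.997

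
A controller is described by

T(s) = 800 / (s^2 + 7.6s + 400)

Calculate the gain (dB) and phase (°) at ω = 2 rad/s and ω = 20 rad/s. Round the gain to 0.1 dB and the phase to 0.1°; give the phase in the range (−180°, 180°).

ω = 2: 6.1 dB, -2.2°; ω = 20: 14.4 dB, -90.0°

At s = jω = j2:
quadratic: (j2)² + 7.6·j2 + 400 = 396 + j15.2 → |·| ≈ 396.29, ∠ ≈ 2.20°
|T| = 800 / 396.29 ≈ 2.0187
Gain = 20 log₁₀(2.0187) ≈ 6.10 dB
∠T = 0.00° − 2.20° = -2.20°

At s = jω = j20:
quadratic: (j20)² + 7.6·j20 + 400 = 0 + j152 → |·| ≈ 152, ∠ ≈ 90.00°
|T| = 800 / 152 ≈ 5.2632
Gain = 20 log₁₀(5.2632) ≈ 14.42 dB
∠T = 0.00° − 90.00° = -90.00°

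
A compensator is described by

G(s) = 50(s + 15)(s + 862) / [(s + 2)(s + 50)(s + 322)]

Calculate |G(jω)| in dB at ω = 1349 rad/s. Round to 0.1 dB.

-27.4 dB

At s = jω = j1349:
zero (s+15): 15 + j1349 → |·| = √(15²+1349²) = √1820026 ≈ 1349.1, ∠ = arctan(1349/15) ≈ 89.36°
zero (s+862): 862 + j1349 → |·| = √(862²+1349²) = √2562845 ≈ 1600.9, ∠ = arctan(1349/862) ≈ 57.42°
pole (s+2): 2 + j1349 → |·| = √(2²+1349²) = √1819805 ≈ 1349, ∠ = arctan(1349/2) ≈ 89.92°
pole (s+50): 50 + j1349 → |·| = √(50²+1349²) = √1822301 ≈ 1349.9, ∠ = arctan(1349/50) ≈ 87.88°
pole (s+322): 322 + j1349 → |·| = √(322²+1349²) = √1923485 ≈ 1386.9, ∠ = arctan(1349/322) ≈ 76.57°
|G| = 50 · 2.1598e+06 / 2.5256e+09 ≈ 0.042758
Gain = 20 log₁₀(0.042758) ≈ -27.38 dB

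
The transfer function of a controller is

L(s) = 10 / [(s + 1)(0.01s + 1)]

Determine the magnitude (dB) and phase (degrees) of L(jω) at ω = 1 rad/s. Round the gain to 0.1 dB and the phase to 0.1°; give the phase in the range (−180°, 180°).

17.0 dB, -45.6°

At ω = 1 rad/s:
pole (1 + j1·1) = 1 + j1 → |·| ≈ 1.4142, ∠ ≈ 45.00°
pole (1 + j1·0.01) = 1 + j0.01 → |·| ≈ 1, ∠ ≈ 0.57°
|L| = 10 · 1 / (1.4142 · 1) ≈ 7.0711
Gain = 20 log₁₀(7.0711) ≈ 16.99 dB
∠L = (0°) − (45.00° + 0.57°) = -45.57°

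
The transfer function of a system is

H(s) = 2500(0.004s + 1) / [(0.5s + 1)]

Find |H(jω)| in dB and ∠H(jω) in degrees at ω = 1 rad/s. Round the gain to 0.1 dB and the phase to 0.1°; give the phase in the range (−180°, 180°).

67.0 dB, -26.3°

At ω = 1 rad/s:
zero (1 + j1·0.004) = 1 + j0.004 → |·| ≈ 1, ∠ ≈ 0.23°
pole (1 + j1·0.5) = 1 + j0.5 → |·| ≈ 1.118, ∠ ≈ 26.57°
|H| = 2500 · 1 / (1.118) ≈ 2236.1
Gain = 20 log₁₀(2236.1) ≈ 66.99 dB
∠H = (0.23°) − (26.57°) = -26.34°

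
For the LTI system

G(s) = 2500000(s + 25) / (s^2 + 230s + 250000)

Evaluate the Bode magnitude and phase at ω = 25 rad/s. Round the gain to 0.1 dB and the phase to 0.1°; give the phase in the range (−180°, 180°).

At s = jω = j25:
zero (s+25): 25 + j25 → |·| = √(25²+25²) = √1250 ≈ 35.355, ∠ = arctan(25/25) ≈ 45.00°
quadratic: (j25)² + 230·j25 + 250000 = 249375 + j5750 → |·| ≈ 2.4944e+05, ∠ ≈ 1.32°
|G| = 2500000 · 35.355 / 2.4944e+05 ≈ 354.34
Gain = 20 log₁₀(354.34) ≈ 50.99 dB
∠G = 45.00° − 1.32° = 43.68°

51.0 dB, 43.7°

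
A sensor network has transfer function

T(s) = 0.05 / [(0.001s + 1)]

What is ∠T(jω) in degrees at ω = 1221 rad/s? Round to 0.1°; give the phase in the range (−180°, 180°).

At ω = 1221 rad/s:
pole (1 + j1221·0.001) = 1 + j1.221 → |·| ≈ 1.5782, ∠ ≈ 50.68°
∠T = (0°) − (50.68°) = -50.68°

-50.7°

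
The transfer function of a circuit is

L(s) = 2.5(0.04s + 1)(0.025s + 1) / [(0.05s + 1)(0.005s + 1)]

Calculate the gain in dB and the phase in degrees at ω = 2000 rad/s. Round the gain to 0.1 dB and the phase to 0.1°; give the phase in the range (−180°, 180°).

20.0 dB, 4.4°

At ω = 2000 rad/s:
zero (1 + j2000·0.04) = 1 + j80 → |·| ≈ 80.006, ∠ ≈ 89.28°
zero (1 + j2000·0.025) = 1 + j50 → |·| ≈ 50.01, ∠ ≈ 88.85°
pole (1 + j2000·0.05) = 1 + j100 → |·| ≈ 100, ∠ ≈ 89.43°
pole (1 + j2000·0.005) = 1 + j10 → |·| ≈ 10.05, ∠ ≈ 84.29°
|L| = 2.5 · 80.006 · 50.01 / (100 · 10.05) ≈ 9.953
Gain = 20 log₁₀(9.953) ≈ 19.96 dB
∠L = (89.28° + 88.85°) − (89.43° + 84.29°) = 4.41°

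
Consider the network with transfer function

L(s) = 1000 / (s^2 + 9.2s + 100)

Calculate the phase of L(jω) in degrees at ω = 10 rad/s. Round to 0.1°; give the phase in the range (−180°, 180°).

At s = jω = j10:
quadratic: (j10)² + 9.2·j10 + 100 = 0 + j92 → |·| ≈ 92, ∠ ≈ 90.00°
∠L = 0.00° − 90.00° = -90.00°

-90.0°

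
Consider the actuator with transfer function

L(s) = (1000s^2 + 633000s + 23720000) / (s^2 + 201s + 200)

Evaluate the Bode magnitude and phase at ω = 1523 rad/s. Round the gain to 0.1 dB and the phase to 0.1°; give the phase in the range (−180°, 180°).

Substitute s = j1523:
Numerator: 1000(j1523)^2 + 633000(j1523) + 23720000 = -2295809000 + j964059000
Denominator: (j1523)^2 + 201(j1523) + 200 = -2319329 + j306123
|N| = √(2295809000² + 964059000²) ≈ 2.49e+09, ∠N ≈ 157.22°
|D| = √(2319329² + 306123²) ≈ 2.3394e+06, ∠D ≈ 172.48°
|L| = 2.49e+09 / 2.3394e+06 ≈ 1064.4
Gain = 20 log₁₀(1064.4) ≈ 60.54 dB
∠L = 157.22° − 172.48° = -15.26°

60.5 dB, -15.3°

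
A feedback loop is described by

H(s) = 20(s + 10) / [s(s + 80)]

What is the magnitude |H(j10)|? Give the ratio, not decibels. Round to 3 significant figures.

0.351

At s = jω = j10:
zero (s+10): 10 + j10 → |·| = √(10²+10²) = √200 ≈ 14.142, ∠ = arctan(10/10) ≈ 45.00°
pole (s+80): 80 + j10 → |·| = √(80²+10²) = √6500 ≈ 80.623, ∠ = arctan(10/80) ≈ 7.13°
pole at origin: |s| = 10, ∠ = 90.00° (in denominator)
|H| = 20 · 14.142 / 806.23 ≈ 0.35082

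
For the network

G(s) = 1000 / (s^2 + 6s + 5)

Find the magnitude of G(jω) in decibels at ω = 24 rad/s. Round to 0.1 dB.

4.6 dB

Substitute s = j24:
Numerator: 1000 = 1000 + j0
Denominator: (j24)^2 + 6(j24) + 5 = -571 + j144
|N| = √(1000² + 0²) ≈ 1000, ∠N ≈ 0.00°
|D| = √(571² + 144²) ≈ 588.88, ∠D ≈ 165.85°
|G| = 1000 / 588.88 ≈ 1.6981
Gain = 20 log₁₀(1.6981) ≈ 4.60 dB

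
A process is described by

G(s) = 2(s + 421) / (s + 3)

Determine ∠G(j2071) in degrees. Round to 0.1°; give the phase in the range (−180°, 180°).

-11.4°

At s = jω = j2071:
zero (s+421): 421 + j2071 → |·| = √(421²+2071²) = √4466282 ≈ 2113.4, ∠ = arctan(2071/421) ≈ 78.51°
pole (s+3): 3 + j2071 → |·| = √(3²+2071²) = √4289050 ≈ 2071, ∠ = arctan(2071/3) ≈ 89.92°
∠G = 78.51° − 89.92° = -11.41°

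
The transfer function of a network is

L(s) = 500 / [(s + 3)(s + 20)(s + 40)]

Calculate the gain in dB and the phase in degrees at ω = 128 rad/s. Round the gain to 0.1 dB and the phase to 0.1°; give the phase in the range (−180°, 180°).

-73.0 dB, 117.6°

At s = jω = j128:
pole (s+3): 3 + j128 → |·| = √(3²+128²) = √16393 ≈ 128.04, ∠ = arctan(128/3) ≈ 88.66°
pole (s+20): 20 + j128 → |·| = √(20²+128²) = √16784 ≈ 129.55, ∠ = arctan(128/20) ≈ 81.12°
pole (s+40): 40 + j128 → |·| = √(40²+128²) = √17984 ≈ 134.1, ∠ = arctan(128/40) ≈ 72.65°
|L| = 500 / 2.2244e+06 ≈ 0.00022478
Gain = 20 log₁₀(0.00022478) ≈ -72.96 dB
∠L = 0.00° − 242.43° = -242.43° ≡ 117.57° (principal value)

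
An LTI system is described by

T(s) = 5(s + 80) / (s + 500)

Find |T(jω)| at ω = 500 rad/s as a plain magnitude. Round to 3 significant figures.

At s = jω = j500:
zero (s+80): 80 + j500 → |·| = √(80²+500²) = √256400 ≈ 506.36, ∠ = arctan(500/80) ≈ 80.91°
pole (s+500): 500 + j500 → |·| = √(500²+500²) = √500000 ≈ 707.11, ∠ = arctan(500/500) ≈ 45.00°
|T| = 5 · 506.36 / 707.11 ≈ 3.5805

3.58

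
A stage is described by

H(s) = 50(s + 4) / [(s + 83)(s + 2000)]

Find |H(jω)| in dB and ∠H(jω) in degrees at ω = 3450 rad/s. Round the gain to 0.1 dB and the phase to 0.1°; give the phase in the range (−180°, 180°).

At s = jω = j3450:
zero (s+4): 4 + j3450 → |·| = √(4²+3450²) = √11902516 ≈ 3450, ∠ = arctan(3450/4) ≈ 89.93°
pole (s+83): 83 + j3450 → |·| = √(83²+3450²) = √11909389 ≈ 3451, ∠ = arctan(3450/83) ≈ 88.62°
pole (s+2000): 2000 + j3450 → |·| = √(2000²+3450²) = √15902500 ≈ 3987.8, ∠ = arctan(3450/2000) ≈ 59.90°
|H| = 50 · 3450 / 1.3762e+07 ≈ 0.012535
Gain = 20 log₁₀(0.012535) ≈ -38.04 dB
∠H = 89.93° − 148.52° = -58.59°

-38.0 dB, -58.6°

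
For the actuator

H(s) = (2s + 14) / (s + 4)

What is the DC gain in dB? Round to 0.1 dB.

H(0) = 14 / 4 = 3.5
20 log₁₀(3.5) ≈ 10.88 dB

10.9 dB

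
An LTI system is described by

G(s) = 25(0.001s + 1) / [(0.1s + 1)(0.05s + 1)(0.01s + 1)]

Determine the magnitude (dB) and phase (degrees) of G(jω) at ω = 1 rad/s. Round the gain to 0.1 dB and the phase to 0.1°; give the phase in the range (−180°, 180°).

27.9 dB, -9.1°

At ω = 1 rad/s:
zero (1 + j1·0.001) = 1 + j0.001 → |·| ≈ 1, ∠ ≈ 0.06°
pole (1 + j1·0.1) = 1 + j0.1 → |·| ≈ 1.005, ∠ ≈ 5.71°
pole (1 + j1·0.05) = 1 + j0.05 → |·| ≈ 1.0012, ∠ ≈ 2.86°
pole (1 + j1·0.01) = 1 + j0.01 → |·| ≈ 1, ∠ ≈ 0.57°
|G| = 25 · 1 / (1.005 · 1.0012 · 1) ≈ 24.846
Gain = 20 log₁₀(24.846) ≈ 27.91 dB
∠G = (0.06°) − (5.71° + 2.86° + 0.57°) = -9.08°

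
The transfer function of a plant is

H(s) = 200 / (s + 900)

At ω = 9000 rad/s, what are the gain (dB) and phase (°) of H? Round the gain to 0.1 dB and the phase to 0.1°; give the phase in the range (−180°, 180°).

-33.1 dB, -84.3°

Substitute s = j9000:
Numerator: 200 = 200 + j0
Denominator: (j9000) + 900 = 900 + j9000
|N| = √(200² + 0²) ≈ 200, ∠N ≈ 0.00°
|D| = √(900² + 9000²) ≈ 9044.9, ∠D ≈ 84.29°
|H| = 200 / 9044.9 ≈ 0.022112
Gain = 20 log₁₀(0.022112) ≈ -33.11 dB
∠H = 0.00° − 84.29° = -84.29°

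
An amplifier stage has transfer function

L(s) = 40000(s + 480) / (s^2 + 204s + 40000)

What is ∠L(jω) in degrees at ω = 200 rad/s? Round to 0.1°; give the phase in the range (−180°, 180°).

At s = jω = j200:
zero (s+480): 480 + j200 → |·| = √(480²+200²) = √270400 ≈ 520, ∠ = arctan(200/480) ≈ 22.62°
quadratic: (j200)² + 204·j200 + 40000 = 0 + j40800 → |·| ≈ 40800, ∠ ≈ 90.00°
∠L = 22.62° − 90.00° = -67.38°

-67.4°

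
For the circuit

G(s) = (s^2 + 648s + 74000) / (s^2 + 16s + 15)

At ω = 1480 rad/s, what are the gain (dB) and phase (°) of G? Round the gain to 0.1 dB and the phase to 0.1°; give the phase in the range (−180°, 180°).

Substitute s = j1480:
Numerator: (j1480)^2 + 648(j1480) + 74000 = -2116400 + j959040
Denominator: (j1480)^2 + 16(j1480) + 15 = -2190385 + j23680
|N| = √(2116400² + 959040²) ≈ 2.3236e+06, ∠N ≈ 155.62°
|D| = √(2190385² + 23680²) ≈ 2.1905e+06, ∠D ≈ 179.38°
|G| = 2.3236e+06 / 2.1905e+06 ≈ 1.0608
Gain = 20 log₁₀(1.0608) ≈ 0.51 dB
∠G = 155.62° − 179.38° = -23.76°

0.5 dB, -23.8°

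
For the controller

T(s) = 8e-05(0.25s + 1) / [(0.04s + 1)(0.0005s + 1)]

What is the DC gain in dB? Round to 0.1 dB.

T(0) = 8e-05 · 1 / 1 = 8e-05
20 log₁₀(8e-05) ≈ -81.94 dB

-81.9 dB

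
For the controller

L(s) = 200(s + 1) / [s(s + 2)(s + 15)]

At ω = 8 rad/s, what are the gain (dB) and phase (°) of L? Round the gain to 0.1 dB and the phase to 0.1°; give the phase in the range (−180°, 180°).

At s = jω = j8:
zero (s+1): 1 + j8 → |·| = √(1²+8²) = √65 ≈ 8.0623, ∠ = arctan(8/1) ≈ 82.87°
pole (s+2): 2 + j8 → |·| = √(2²+8²) = √68 ≈ 8.2462, ∠ = arctan(8/2) ≈ 75.96°
pole (s+15): 15 + j8 → |·| = √(15²+8²) = √289 ≈ 17, ∠ = arctan(8/15) ≈ 28.07°
pole at origin: |s| = 8, ∠ = 90.00° (in denominator)
|L| = 200 · 8.0623 / 1121.5 ≈ 1.4378
Gain = 20 log₁₀(1.4378) ≈ 3.15 dB
∠L = 82.87° − 194.03° = -111.16°

3.2 dB, -111.2°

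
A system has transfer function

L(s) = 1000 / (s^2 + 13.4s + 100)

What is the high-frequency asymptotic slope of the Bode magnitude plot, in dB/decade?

-40 dB/decade

Each pole contributes −20 dB/decade at high frequency; each zero contributes +20 dB/decade.
Net: 0 zero(s) − 2 pole(s) → -40 dB/decade.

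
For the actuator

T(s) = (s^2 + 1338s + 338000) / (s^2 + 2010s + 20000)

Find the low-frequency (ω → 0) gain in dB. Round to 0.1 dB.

24.6 dB

T(0) = 338000 / 20000 = 16.9
20 log₁₀(16.9) ≈ 24.56 dB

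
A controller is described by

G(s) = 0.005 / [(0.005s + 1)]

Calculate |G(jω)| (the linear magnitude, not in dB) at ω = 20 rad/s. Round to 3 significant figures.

0.00498

At ω = 20 rad/s:
pole (1 + j20·0.005) = 1 + j0.1 → |·| ≈ 1.005, ∠ ≈ 5.71°
|G| = 0.005 · 1 / (1.005) ≈ 0.0049751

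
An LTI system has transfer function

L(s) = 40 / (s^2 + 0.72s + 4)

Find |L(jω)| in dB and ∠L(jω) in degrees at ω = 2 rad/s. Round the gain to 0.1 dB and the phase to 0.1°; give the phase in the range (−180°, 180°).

28.9 dB, -90.0°

At s = jω = j2:
quadratic: (j2)² + 0.72·j2 + 4 = 0 + j1.44 → |·| ≈ 1.44, ∠ ≈ 90.00°
|L| = 40 / 1.44 ≈ 27.778
Gain = 20 log₁₀(27.778) ≈ 28.87 dB
∠L = 0.00° − 90.00° = -90.00°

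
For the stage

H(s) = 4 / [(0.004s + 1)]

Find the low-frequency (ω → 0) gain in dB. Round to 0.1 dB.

H(0) = 4 · 1 / 1 = 4
20 log₁₀(4) ≈ 12.04 dB

12.0 dB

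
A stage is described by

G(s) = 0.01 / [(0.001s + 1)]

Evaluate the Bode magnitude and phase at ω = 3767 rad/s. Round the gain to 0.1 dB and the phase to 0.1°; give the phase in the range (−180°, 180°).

-51.8 dB, -75.1°

At ω = 3767 rad/s:
pole (1 + j3767·0.001) = 1 + j3.767 → |·| ≈ 3.8975, ∠ ≈ 75.13°
|G| = 0.01 · 1 / (3.8975) ≈ 0.0025657
Gain = 20 log₁₀(0.0025657) ≈ -51.82 dB
∠G = (0°) − (75.13°) = -75.13°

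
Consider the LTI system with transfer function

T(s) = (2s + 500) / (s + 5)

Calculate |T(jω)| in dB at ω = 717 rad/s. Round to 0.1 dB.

Substitute s = j717:
Numerator: 2(j717) + 500 = 500 + j1434
Denominator: (j717) + 5 = 5 + j717
|N| = √(500² + 1434²) ≈ 1518.7, ∠N ≈ 70.78°
|D| = √(5² + 717²) ≈ 717.02, ∠D ≈ 89.60°
|T| = 1518.7 / 717.02 ≈ 2.1181
Gain = 20 log₁₀(2.1181) ≈ 6.52 dB

6.5 dB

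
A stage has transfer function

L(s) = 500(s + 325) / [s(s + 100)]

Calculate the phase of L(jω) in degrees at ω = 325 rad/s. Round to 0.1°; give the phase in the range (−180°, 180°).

At s = jω = j325:
zero (s+325): 325 + j325 → |·| = √(325²+325²) = √211250 ≈ 459.62, ∠ = arctan(325/325) ≈ 45.00°
pole (s+100): 100 + j325 → |·| = √(100²+325²) = √115625 ≈ 340.04, ∠ = arctan(325/100) ≈ 72.90°
pole at origin: |s| = 325, ∠ = 90.00° (in denominator)
∠L = 45.00° − 162.90° = -117.90°

-117.9°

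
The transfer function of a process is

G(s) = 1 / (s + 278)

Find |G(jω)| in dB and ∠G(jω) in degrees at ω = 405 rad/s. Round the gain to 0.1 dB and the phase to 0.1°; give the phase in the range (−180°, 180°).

-53.8 dB, -55.5°

Substitute s = j405:
Numerator: 1 = 1 + j0
Denominator: (j405) + 278 = 278 + j405
|N| = √(1² + 0²) ≈ 1, ∠N ≈ 0.00°
|D| = √(278² + 405²) ≈ 491.23, ∠D ≈ 55.53°
|G| = 1 / 491.23 ≈ 0.0020357
Gain = 20 log₁₀(0.0020357) ≈ -53.83 dB
∠G = 0.00° − 55.53° = -55.53°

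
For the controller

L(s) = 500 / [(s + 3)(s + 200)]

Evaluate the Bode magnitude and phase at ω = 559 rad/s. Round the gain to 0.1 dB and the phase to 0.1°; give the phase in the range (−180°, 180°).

-56.4 dB, -160.0°

At s = jω = j559:
pole (s+3): 3 + j559 → |·| = √(3²+559²) = √312490 ≈ 559.01, ∠ = arctan(559/3) ≈ 89.69°
pole (s+200): 200 + j559 → |·| = √(200²+559²) = √352481 ≈ 593.7, ∠ = arctan(559/200) ≈ 70.31°
|L| = 500 / 3.3188e+05 ≈ 0.0015066
Gain = 20 log₁₀(0.0015066) ≈ -56.44 dB
∠L = 0.00° − 160.00° = -160.00°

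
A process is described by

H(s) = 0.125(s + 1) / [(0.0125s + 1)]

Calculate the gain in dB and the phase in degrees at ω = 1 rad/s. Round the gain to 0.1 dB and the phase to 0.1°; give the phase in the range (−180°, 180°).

-15.1 dB, 44.3°

At ω = 1 rad/s:
zero (1 + j1·1) = 1 + j1 → |·| ≈ 1.4142, ∠ ≈ 45.00°
pole (1 + j1·0.0125) = 1 + j0.0125 → |·| ≈ 1.0001, ∠ ≈ 0.72°
|H| = 0.125 · 1.4142 / (1.0001) ≈ 0.17676
Gain = 20 log₁₀(0.17676) ≈ -15.05 dB
∠H = (45.00°) − (0.72°) = 44.28°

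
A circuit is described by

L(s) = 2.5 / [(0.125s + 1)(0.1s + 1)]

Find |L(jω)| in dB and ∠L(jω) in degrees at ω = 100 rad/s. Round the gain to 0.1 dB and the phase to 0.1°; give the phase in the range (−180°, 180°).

At ω = 100 rad/s:
pole (1 + j100·0.125) = 1 + j12.5 → |·| ≈ 12.54, ∠ ≈ 85.43°
pole (1 + j100·0.1) = 1 + j10 → |·| ≈ 10.05, ∠ ≈ 84.29°
|L| = 2.5 · 1 / (12.54 · 10.05) ≈ 0.019837
Gain = 20 log₁₀(0.019837) ≈ -34.05 dB
∠L = (0°) − (85.43° + 84.29°) = -169.72°

-34.1 dB, -169.7°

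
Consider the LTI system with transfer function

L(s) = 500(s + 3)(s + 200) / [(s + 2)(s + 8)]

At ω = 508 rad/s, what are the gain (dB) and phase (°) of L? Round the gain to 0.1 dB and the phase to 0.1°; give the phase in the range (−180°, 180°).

54.6 dB, -20.7°

At s = jω = j508:
zero (s+3): 3 + j508 → |·| = √(3²+508²) = √258073 ≈ 508.01, ∠ = arctan(508/3) ≈ 89.66°
zero (s+200): 200 + j508 → |·| = √(200²+508²) = √298064 ≈ 545.95, ∠ = arctan(508/200) ≈ 68.51°
pole (s+2): 2 + j508 → |·| = √(2²+508²) = √258068 ≈ 508, ∠ = arctan(508/2) ≈ 89.77°
pole (s+8): 8 + j508 → |·| = √(8²+508²) = √258128 ≈ 508.06, ∠ = arctan(508/8) ≈ 89.10°
|L| = 500 · 2.7735e+05 / 2.5809e+05 ≈ 537.31
Gain = 20 log₁₀(537.31) ≈ 54.60 dB
∠L = 158.17° − 178.87° = -20.70°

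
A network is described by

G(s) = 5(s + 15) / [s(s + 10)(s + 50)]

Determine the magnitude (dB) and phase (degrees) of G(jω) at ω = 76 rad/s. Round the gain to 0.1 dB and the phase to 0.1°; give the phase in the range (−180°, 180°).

-62.7 dB, -150.3°

At s = jω = j76:
zero (s+15): 15 + j76 → |·| = √(15²+76²) = √6001 ≈ 77.466, ∠ = arctan(76/15) ≈ 78.84°
pole (s+10): 10 + j76 → |·| = √(10²+76²) = √5876 ≈ 76.655, ∠ = arctan(76/10) ≈ 82.50°
pole (s+50): 50 + j76 → |·| = √(50²+76²) = √8276 ≈ 90.973, ∠ = arctan(76/50) ≈ 56.66°
pole at origin: |s| = 76, ∠ = 90.00° (in denominator)
|G| = 5 · 77.466 / 5.2999e+05 ≈ 0.00073083
Gain = 20 log₁₀(0.00073083) ≈ -62.72 dB
∠G = 78.84° − 229.16° = -150.32°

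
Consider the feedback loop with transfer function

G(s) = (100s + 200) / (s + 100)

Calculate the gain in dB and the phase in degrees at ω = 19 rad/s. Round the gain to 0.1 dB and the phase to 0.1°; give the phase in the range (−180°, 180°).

25.5 dB, 73.2°

Substitute s = j19:
Numerator: 100(j19) + 200 = 200 + j1900
Denominator: (j19) + 100 = 100 + j19
|N| = √(200² + 1900²) ≈ 1910.5, ∠N ≈ 83.99°
|D| = √(100² + 19²) ≈ 101.79, ∠D ≈ 10.76°
|G| = 1910.5 / 101.79 ≈ 18.769
Gain = 20 log₁₀(18.769) ≈ 25.47 dB
∠G = 83.99° − 10.76° = 73.23°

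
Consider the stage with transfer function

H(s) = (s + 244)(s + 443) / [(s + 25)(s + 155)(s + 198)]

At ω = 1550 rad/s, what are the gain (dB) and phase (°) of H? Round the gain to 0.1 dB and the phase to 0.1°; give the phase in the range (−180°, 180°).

At s = jω = j1550:
zero (s+244): 244 + j1550 → |·| = √(244²+1550²) = √2462036 ≈ 1569.1, ∠ = arctan(1550/244) ≈ 81.05°
zero (s+443): 443 + j1550 → |·| = √(443²+1550²) = √2598749 ≈ 1612.1, ∠ = arctan(1550/443) ≈ 74.05°
pole (s+25): 25 + j1550 → |·| = √(25²+1550²) = √2403125 ≈ 1550.2, ∠ = arctan(1550/25) ≈ 89.08°
pole (s+155): 155 + j1550 → |·| = √(155²+1550²) = √2426525 ≈ 1557.7, ∠ = arctan(1550/155) ≈ 84.29°
pole (s+198): 198 + j1550 → |·| = √(198²+1550²) = √2441704 ≈ 1562.6, ∠ = arctan(1550/198) ≈ 82.72°
|H| = 1 · 2.5295e+06 / 3.7733e+09 ≈ 0.00067037
Gain = 20 log₁₀(0.00067037) ≈ -63.47 dB
∠H = 155.10° − 256.09° = -100.99°

-63.5 dB, -101.0°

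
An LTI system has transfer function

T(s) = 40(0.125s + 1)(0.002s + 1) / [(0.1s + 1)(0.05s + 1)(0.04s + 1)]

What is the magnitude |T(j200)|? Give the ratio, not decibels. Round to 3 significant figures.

At ω = 200 rad/s:
zero (1 + j200·0.125) = 1 + j25 → |·| ≈ 25.02, ∠ ≈ 87.71°
zero (1 + j200·0.002) = 1 + j0.4 → |·| ≈ 1.077, ∠ ≈ 21.80°
pole (1 + j200·0.1) = 1 + j20 → |·| ≈ 20.025, ∠ ≈ 87.14°
pole (1 + j200·0.05) = 1 + j10 → |·| ≈ 10.05, ∠ ≈ 84.29°
pole (1 + j200·0.04) = 1 + j8 → |·| ≈ 8.0623, ∠ ≈ 82.87°
|T| = 40 · 25.02 · 1.077 / (20.025 · 10.05 · 8.0623) ≈ 0.6643

0.664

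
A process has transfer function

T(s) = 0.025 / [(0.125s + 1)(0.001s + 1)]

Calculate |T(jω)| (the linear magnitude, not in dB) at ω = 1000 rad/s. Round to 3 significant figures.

0.000141

At ω = 1000 rad/s:
pole (1 + j1000·0.125) = 1 + j125 → |·| ≈ 125, ∠ ≈ 89.54°
pole (1 + j1000·0.001) = 1 + j1 → |·| ≈ 1.4142, ∠ ≈ 45.00°
|T| = 0.025 · 1 / (125 · 1.4142) ≈ 0.00014142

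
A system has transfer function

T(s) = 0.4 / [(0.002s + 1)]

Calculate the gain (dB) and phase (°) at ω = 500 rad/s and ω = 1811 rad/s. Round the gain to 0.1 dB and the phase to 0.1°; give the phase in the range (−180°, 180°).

At ω = 500 rad/s:
pole (1 + j500·0.002) = 1 + j1 → |·| ≈ 1.4142, ∠ ≈ 45.00°
|T| = 0.4 · 1 / (1.4142) ≈ 0.28285
Gain = 20 log₁₀(0.28285) ≈ -10.97 dB
∠T = (0°) − (45.00°) = -45.00°

At ω = 1811 rad/s:
pole (1 + j1811·0.002) = 1 + j3.622 → |·| ≈ 3.7575, ∠ ≈ 74.57°
|T| = 0.4 · 1 / (3.7575) ≈ 0.10645
Gain = 20 log₁₀(0.10645) ≈ -19.46 dB
∠T = (0°) − (74.57°) = -74.57°

ω = 500: -11.0 dB, -45.0°; ω = 1811: -19.5 dB, -74.6°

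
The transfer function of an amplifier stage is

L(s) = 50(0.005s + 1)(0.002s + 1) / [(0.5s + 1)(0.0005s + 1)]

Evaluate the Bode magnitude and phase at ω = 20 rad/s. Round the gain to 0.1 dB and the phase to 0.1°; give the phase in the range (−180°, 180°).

At ω = 20 rad/s:
zero (1 + j20·0.005) = 1 + j0.1 → |·| ≈ 1.005, ∠ ≈ 5.71°
zero (1 + j20·0.002) = 1 + j0.04 → |·| ≈ 1.0008, ∠ ≈ 2.29°
pole (1 + j20·0.5) = 1 + j10 → |·| ≈ 10.05, ∠ ≈ 84.29°
pole (1 + j20·0.0005) = 1 + j0.01 → |·| ≈ 1, ∠ ≈ 0.57°
|L| = 50 · 1.005 · 1.0008 / (10.05 · 1) ≈ 5.004
Gain = 20 log₁₀(5.004) ≈ 13.99 dB
∠L = (5.71° + 2.29°) − (84.29° + 0.57°) = -76.86°

14.0 dB, -76.9°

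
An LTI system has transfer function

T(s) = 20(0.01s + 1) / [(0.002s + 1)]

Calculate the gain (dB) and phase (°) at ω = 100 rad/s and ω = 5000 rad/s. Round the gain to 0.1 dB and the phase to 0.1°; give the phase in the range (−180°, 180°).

ω = 100: 28.9 dB, 33.7°; ω = 5000: 40.0 dB, 4.6°

At ω = 100 rad/s:
zero (1 + j100·0.01) = 1 + j1 → |·| ≈ 1.4142, ∠ ≈ 45.00°
pole (1 + j100·0.002) = 1 + j0.2 → |·| ≈ 1.0198, ∠ ≈ 11.31°
|T| = 20 · 1.4142 / (1.0198) ≈ 27.735
Gain = 20 log₁₀(27.735) ≈ 28.86 dB
∠T = (45.00°) − (11.31°) = 33.69°

At ω = 5000 rad/s:
zero (1 + j5000·0.01) = 1 + j50 → |·| ≈ 50.01, ∠ ≈ 88.85°
pole (1 + j5000·0.002) = 1 + j10 → |·| ≈ 10.05, ∠ ≈ 84.29°
|T| = 20 · 50.01 / (10.05) ≈ 99.522
Gain = 20 log₁₀(99.522) ≈ 39.96 dB
∠T = (88.85°) − (84.29°) = 4.56°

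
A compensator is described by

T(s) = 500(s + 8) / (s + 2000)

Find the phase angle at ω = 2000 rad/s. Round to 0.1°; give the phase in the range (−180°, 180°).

44.8°

At s = jω = j2000:
zero (s+8): 8 + j2000 → |·| = √(8²+2000²) = √4000064 ≈ 2000, ∠ = arctan(2000/8) ≈ 89.77°
pole (s+2000): 2000 + j2000 → |·| = √(2000²+2000²) = √8000000 ≈ 2828.4, ∠ = arctan(2000/2000) ≈ 45.00°
∠T = 89.77° − 45.00° = 44.77°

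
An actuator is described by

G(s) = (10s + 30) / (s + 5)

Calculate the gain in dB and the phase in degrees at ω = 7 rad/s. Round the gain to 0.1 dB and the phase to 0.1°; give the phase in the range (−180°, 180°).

Substitute s = j7:
Numerator: 10(j7) + 30 = 30 + j70
Denominator: (j7) + 5 = 5 + j7
|N| = √(30² + 70²) ≈ 76.158, ∠N ≈ 66.80°
|D| = √(5² + 7²) ≈ 8.6023, ∠D ≈ 54.46°
|G| = 76.158 / 8.6023 ≈ 8.8532
Gain = 20 log₁₀(8.8532) ≈ 18.94 dB
∠G = 66.80° − 54.46° = 12.34°

18.9 dB, 12.3°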